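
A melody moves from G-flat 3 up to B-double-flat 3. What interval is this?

G to B spans three letter names (G-A-B): a third.
A major third would be 4 semitones, but Gb3 to Bbb3 is 3 — one semitone narrower, making it a minor third.

minor third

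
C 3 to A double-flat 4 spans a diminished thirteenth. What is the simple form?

diminished sixth

Take out an octave (7 from the number): 13 − 7 = 6.
That makes a diminished thirteenth a compound diminished sixth — an octave plus a diminished sixth.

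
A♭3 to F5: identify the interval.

A to F spans six letter names (A-B-C-D-E-F), plus an octave: a thirteenth.
Counting semitones, Ab3→F5 is 21, which is the major thirteenth.
(Equivalently, a compound major sixth: a major sixth plus an octave.)

major thirteenth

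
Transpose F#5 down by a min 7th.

G#4

Counting seven letter names down from F lands on G.
Moving 10 semitones down from F#5 (the size of a minor seventh) reaches G#4.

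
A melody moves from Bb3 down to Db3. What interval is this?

major sixth

Descending from Bb3 to Db3 is the same interval as ascending Db3 to Bb3.
D to B spans six letter names (D-E-F-G-A-B), so the interval is some kind of sixth.
Counting semitones, Db3→Bb3 is 9, which is the major sixth.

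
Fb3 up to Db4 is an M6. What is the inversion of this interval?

minor third

Interval numbers invert to sum to nine: 6 + 3 = 9, so a sixth inverts to a third.
And major becomes minor under inversion, so we get a minor third.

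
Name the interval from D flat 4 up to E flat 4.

major second

D to E spans two letter names (D-E), so the interval is some kind of second.
Counting semitones, Db4→Eb4 is 2, which is the major second.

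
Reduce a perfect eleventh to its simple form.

Take out an octave (7 from the number): 11 − 7 = 4.
Quality carries through unchanged, so the simple form is a perfect fourth.

P4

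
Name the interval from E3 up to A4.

P11

E to A spans four letter names (E-F-G-A), plus an octave, so the interval is some kind of eleventh.
Counting semitones, E3→A4 is 17, which is the perfect eleventh.
(Equivalently, a compound perfect fourth: a perfect fourth plus an octave.)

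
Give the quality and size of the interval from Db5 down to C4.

minor ninth

Descending from Db5 to C4 is the same interval as ascending C4 to Db5.
C to D spans two letter names (C-D), plus an octave, so the interval is some kind of ninth.
A major ninth would be 14 semitones, but C4 to Db5 is 13 — one semitone narrower, making it a minor ninth.
(Equivalently, a compound minor second: a minor second plus an octave.)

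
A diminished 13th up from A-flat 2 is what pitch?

Six letters up from A (plus an octave) reaches F.
A diminished thirteenth spans 19 semitones, so from Ab2 the target pitch is Fbb4.

F-double-flat 4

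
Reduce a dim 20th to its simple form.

diminished 6th

Each octave removed subtracts seven from the number: 20 − 14 = 6.
Quality carries through unchanged, so the simple form is a diminished sixth.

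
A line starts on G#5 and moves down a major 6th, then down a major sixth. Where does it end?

D4

Down a major sixth from G#5: B4 (9 semitones down).
A major sixth down from B4 is D4.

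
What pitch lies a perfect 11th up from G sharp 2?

C sharp 4

Four letters up from G (plus an octave) reaches C.
A perfect eleventh spans 17 semitones, so from G#2 the target pitch is C#4.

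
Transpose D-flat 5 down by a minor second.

C 5

Two letter names down from D: C.
A minor second spans 1 semitone, so from Db5 the target pitch is C5.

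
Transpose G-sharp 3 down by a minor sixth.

Counting six letter names down from G lands on B.
A minor sixth is 8 semitones; 8 semitones down from G#3 gives B#2.

B-sharp 2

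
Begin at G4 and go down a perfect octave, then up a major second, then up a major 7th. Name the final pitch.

G#4

G4 down a perfect octave → G3 (12 semitones).
A major second up from G3 is A3.
A major seventh up from A3 is G#4.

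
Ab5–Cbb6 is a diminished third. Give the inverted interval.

augmented 6th

Interval numbers invert to sum to nine: 3 + 6 = 9, so a third inverts to a sixth.
And diminished becomes augmented under inversion, so we get an augmented sixth.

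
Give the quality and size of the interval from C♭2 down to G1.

Descending from Cb2 to G1 is the same interval as ascending G1 to Cb2.
G to C spans four letter names (G-A-B-C), so the interval is some kind of fourth.
G1 to Cb2 spans 4 semitones — one semitone narrower than the perfect fourth (5) — giving a diminished fourth.

diminished fourth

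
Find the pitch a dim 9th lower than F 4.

E sharp 3

Two letters down from F (plus an octave) reaches E.
A diminished ninth spans 12 semitones, so from F4 the target pitch is E#3.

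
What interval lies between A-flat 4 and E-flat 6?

P12

A to E spans five letter names (A-B-C-D-E), plus an octave, so the interval is some kind of twelfth.
The perfect twelfth spans 19 semitones, and Ab4 to Eb6 is exactly 19 semitones — so this is a perfect twelfth.
(Equivalently, a compound perfect fifth: a perfect fifth plus an octave.)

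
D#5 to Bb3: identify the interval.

A10

Descending from D#5 to Bb3 is the same interval as ascending Bb3 to D#5.
B to D spans three letter names (B-C-D), plus an octave — that makes it a tenth of some quality.
The major tenth is 16 semitones; here we have 17, one semitone wider: augmented.
(Equivalently, a compound augmented third: an augmented third plus an octave.)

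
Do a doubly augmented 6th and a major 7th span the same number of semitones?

A doubly augmented sixth spans 11 semitones, and a major seventh also spans 11 semitones — they're enharmonic.

Yes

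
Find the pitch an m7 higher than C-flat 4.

The seventh takes the letter from C up to B.
A minor seventh spans 10 semitones, so from Cb4 the target pitch is Bbb4.

B-double-flat 4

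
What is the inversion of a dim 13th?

First reduce the compound diminished thirteenth to its simple form, a diminished sixth.
Inverted interval numbers add to nine, so a sixth pairs with a third (6 + 3 = 9).
Quality inverts too: diminished becomes augmented. That makes the inversion an augmented third.

augmented third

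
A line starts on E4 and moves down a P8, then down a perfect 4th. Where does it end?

B2

A perfect octave down from E4 is E3.
A perfect fourth down from E3 is B2.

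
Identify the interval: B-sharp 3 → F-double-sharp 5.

B to F spans five letter names (B-C-D-E-F), plus an octave — that makes it a twelfth of some quality.
Counting semitones, B#3→F##5 is 19, which is the perfect twelfth.
(Equivalently, a compound perfect fifth: a perfect fifth plus an octave.)

perfect twelfth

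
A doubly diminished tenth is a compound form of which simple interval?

doubly diminished 3rd

Take out an octave (7 from the number): 10 − 7 = 3.
That makes a doubly diminished tenth a compound doubly diminished third — an octave plus a doubly diminished third.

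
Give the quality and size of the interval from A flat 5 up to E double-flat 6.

diminished fifth

A to E spans five letter names (A-B-C-D-E), so the interval is some kind of fifth.
The perfect fifth is 7 semitones; here we have 6, one semitone narrower: diminished.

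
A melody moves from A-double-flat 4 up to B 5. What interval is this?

doubly augmented ninth

A to B spans two letter names (A-B), plus an octave, so the interval is some kind of ninth.
The major ninth is 14 semitones; here we have 16, two semitones wider: doubly augmented.
(Equivalently, a compound doubly augmented second: a doubly augmented second plus an octave.)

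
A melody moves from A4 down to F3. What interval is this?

major tenth

Descending from A4 to F3 is the same interval as ascending F3 to A4.
F to A spans three letter names (F-G-A), plus an octave, so the interval is some kind of tenth.
Counting semitones, F3→A4 is 16, which is the major tenth.
(Equivalently, a compound major third: a major third plus an octave.)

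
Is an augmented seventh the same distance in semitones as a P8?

An augmented seventh spans 12 semitones, and a perfect octave also spans 12 semitones — they're enharmonic.

Yes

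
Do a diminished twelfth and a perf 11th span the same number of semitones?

A diminished twelfth is 18 semitones but a perfect eleventh is 17 semitones — different sizes.

No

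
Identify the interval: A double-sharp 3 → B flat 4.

A to B spans two letter names (A-B), plus an octave — that makes it a ninth of some quality.
A major ninth would be 14 semitones; A##3 to Bb4 is 11, three semitones narrower, so the interval is doubly diminished.

doubly diminished 9th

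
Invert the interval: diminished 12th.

First reduce the compound diminished twelfth to its simple form, a diminished fifth.
The rule of nine gives the new number: 9 − 5 = 4, so a fifth becomes a fourth.
The quality also flips — diminished becomes augmented — giving an augmented fourth.

augmented 4th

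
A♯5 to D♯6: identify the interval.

perfect fourth

A to D spans four letter names (A-B-C-D), so the interval is some kind of fourth.
Counting semitones, A#5→D#6 is 5, which is the perfect fourth.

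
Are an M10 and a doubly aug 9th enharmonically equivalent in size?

A major tenth = 16 semitones = a doubly augmented ninth; enharmonically equal.

Yes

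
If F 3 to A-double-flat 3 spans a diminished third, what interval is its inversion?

A6

The rule of nine gives the new number: 9 − 3 = 6, so a third becomes a sixth.
The quality also flips — diminished becomes augmented — giving an augmented sixth.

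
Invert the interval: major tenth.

m6

First reduce the compound major tenth to its simple form, a major third.
The rule of nine gives the new number: 9 − 3 = 6, so a third becomes a sixth.
The quality also flips — major becomes minor — giving a minor sixth.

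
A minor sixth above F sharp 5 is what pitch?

The sixth takes the letter from F up to D.
Moving 8 semitones up from F#5 (the size of a minor sixth) reaches D6.

D 6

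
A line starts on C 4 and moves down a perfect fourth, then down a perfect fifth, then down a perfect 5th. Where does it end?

F 2

A perfect fourth down from C4 is G3.
A perfect fifth down from G3 is C3.
C3 down a perfect fifth → F2 (7 semitones).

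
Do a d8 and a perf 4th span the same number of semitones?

A diminished octave is 11 semitones but a perfect fourth is 5 semitones — different sizes.

No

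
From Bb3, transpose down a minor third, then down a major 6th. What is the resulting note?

Down a minor third from Bb3: G3 (3 semitones down).
A major sixth down from G3 is Bb2.

Bb2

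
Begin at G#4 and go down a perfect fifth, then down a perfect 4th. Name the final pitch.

G#3

G#4 down a perfect fifth → C#4 (7 semitones).
Down a perfect fourth from C#4: G#3 (5 semitones down).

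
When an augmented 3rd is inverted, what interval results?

diminished 6th

Inverted interval numbers add to nine, so a third pairs with a sixth (3 + 6 = 9).
And augmented becomes diminished under inversion, so we get a diminished sixth.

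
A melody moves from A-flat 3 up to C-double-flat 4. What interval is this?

A to C spans three letter names (A-B-C), so the interval is some kind of third.
Ab3 to Cbb4 spans 2 semitones — two semitones narrower than the major third (4) — giving a diminished third.

diminished third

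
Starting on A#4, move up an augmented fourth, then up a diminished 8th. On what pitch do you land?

A#4 up an augmented fourth → D##5 (6 semitones).
D##5 up a diminished octave → D#6 (11 semitones).

D#6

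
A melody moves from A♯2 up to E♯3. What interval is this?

perfect fifth

A to E spans five letter names (A-B-C-D-E), so the interval is some kind of fifth.
The perfect fifth spans 7 semitones, and A#2 to E#3 is exactly 7 semitones — so this is a perfect fifth.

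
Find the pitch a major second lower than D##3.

Counting two letter names down from D lands on C.
Moving 2 semitones down from D##3 (the size of a major second) reaches C##3.

C##3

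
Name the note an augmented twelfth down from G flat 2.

C double-flat 1

The twelfth's letter: G down five letter names plus an octave → C.
An augmented twelfth is 20 semitones; 20 semitones down from Gb2 gives Cbb1.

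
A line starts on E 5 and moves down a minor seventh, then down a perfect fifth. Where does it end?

E5 down a minor seventh → F#4 (10 semitones).
A perfect fifth down from F#4 is B3.

B 3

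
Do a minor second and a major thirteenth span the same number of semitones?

1 semitone (minor second) vs 21 semitones (major thirteenth): not equal.

No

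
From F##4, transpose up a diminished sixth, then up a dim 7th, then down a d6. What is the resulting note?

E5

F##4 up a diminished sixth → D5 (7 semitones).
D5 up a diminished seventh → Cb6 (9 semitones).
A diminished sixth down from Cb6 is E5.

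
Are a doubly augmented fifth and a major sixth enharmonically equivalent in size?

A doubly augmented fifth spans 9 semitones, and a major sixth also spans 9 semitones — they're enharmonic.

Yes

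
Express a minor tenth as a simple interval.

minor third

Take out an octave (7 from the number): 10 − 7 = 3.
Quality carries through unchanged, so the simple form is a minor third.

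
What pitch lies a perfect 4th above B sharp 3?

The fourth takes the letter from B up to E.
A perfect fourth is 5 semitones; 5 semitones up from B#3 gives E#4.

E sharp 4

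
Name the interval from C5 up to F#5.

C to F spans four letter names (C-D-E-F): a fourth.
A perfect fourth would be 5 semitones; C5 to F#5 is 6, one semitone wider, so the interval is augmented.

A4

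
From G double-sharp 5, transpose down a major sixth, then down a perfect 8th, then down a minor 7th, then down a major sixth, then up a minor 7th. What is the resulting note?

Down a major sixth from G##5: B#4 (9 semitones down).
Down a perfect octave from B#4: B#3 (12 semitones down).
Down a minor seventh from B#3: C##3 (10 semitones down).
A major sixth down from C##3 is E#2.
Up a minor seventh from E#2: D#3 (10 semitones up).

D sharp 3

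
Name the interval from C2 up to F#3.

C to F spans four letter names (C-D-E-F), plus an octave: an eleventh.
The perfect eleventh is 17 semitones; here we have 18, one semitone wider: augmented.
(Equivalently, a compound augmented fourth: an augmented fourth plus an octave.)

augmented eleventh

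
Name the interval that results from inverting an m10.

First reduce the compound minor tenth to its simple form, a minor third.
Inverted interval numbers add to nine, so a third pairs with a sixth (3 + 6 = 9).
Quality inverts too: minor becomes major. That makes the inversion a major sixth.

major 6th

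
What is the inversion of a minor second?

M7

Interval numbers invert to sum to nine: 2 + 7 = 9, so a second inverts to a seventh.
And minor becomes major under inversion, so we get a major seventh.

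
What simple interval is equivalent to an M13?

major sixth

Take out an octave (7 from the number): 13 − 7 = 6.
Quality carries through unchanged, so the simple form is a major sixth.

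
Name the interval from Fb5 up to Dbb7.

minor 13th

F to D spans six letter names (F-G-A-B-C-D), plus an octave: a thirteenth.
A major thirteenth would be 21 semitones, but Fb5 to Dbb7 is 20 — one semitone narrower, making it a minor thirteenth.
(Equivalently, a compound minor sixth: a minor sixth plus an octave.)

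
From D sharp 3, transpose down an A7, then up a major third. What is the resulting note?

D#3 down an augmented seventh → Eb2 (12 semitones).
A major third up from Eb2 is G2.

G 2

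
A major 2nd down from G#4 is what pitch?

Two letter names down from G: F.
A major second is 2 semitones; 2 semitones down from G#4 gives F#4.

F#4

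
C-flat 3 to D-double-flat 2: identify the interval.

major seventh

Descending from Cb3 to Dbb2 is the same interval as ascending Dbb2 to Cb3.
D to C spans seven letter names (D-E-F-G-A-B-C): a seventh.
Dbb2 to Cb3 is 11 semitones, matching the major seventh exactly, so the quality is major.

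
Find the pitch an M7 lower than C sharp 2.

Counting seven letter names down from C lands on D.
Moving 11 semitones down from C#2 (the size of a major seventh) reaches D1.

D 1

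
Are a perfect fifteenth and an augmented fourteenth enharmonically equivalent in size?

A perfect fifteenth spans 24 semitones, and an augmented fourteenth also spans 24 semitones — they're enharmonic.

Yes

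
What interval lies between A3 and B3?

major second

A to B spans two letter names (A-B): a second.
The major second spans 2 semitones, and A3 to B3 is exactly 2 semitones — so this is a major second.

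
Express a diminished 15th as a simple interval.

Each octave removed subtracts seven from the number: 15 − 7 = 8.
So a diminished fifteenth is an octave plus a diminished octave. The quality is unchanged.

diminished 8th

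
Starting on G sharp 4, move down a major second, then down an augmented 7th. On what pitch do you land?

G flat 3

A major second down from G#4 is F#4.
Down an augmented seventh from F#4: Gb3 (12 semitones down).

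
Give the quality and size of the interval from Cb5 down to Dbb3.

Descending from Cb5 to Dbb3 is the same interval as ascending Dbb3 to Cb5.
D to C spans seven letter names (D-E-F-G-A-B-C), plus an octave: a fourteenth.
The major fourteenth spans 23 semitones, and Dbb3 to Cb5 is exactly 23 semitones — so this is a major fourteenth.
(Equivalently, a compound major seventh: a major seventh plus an octave.)

major 14th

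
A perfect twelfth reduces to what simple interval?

perfect 5th

Subtracting seven from the interval number removes an octave: 12 − 7 = 5.
That makes a perfect twelfth a compound perfect fifth — an octave plus a perfect fifth.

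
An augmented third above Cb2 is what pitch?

E2

The third takes the letter from C up to E.
An augmented third is 5 semitones; 5 semitones up from Cb2 gives E2.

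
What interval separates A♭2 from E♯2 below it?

Descending from Ab2 to E#2 is the same interval as ascending E#2 to Ab2.
E to A spans four letter names (E-F-G-A): a fourth.
A perfect fourth would be 5 semitones; E#2 to Ab2 is 3, two semitones narrower, so the interval is doubly diminished.

dd4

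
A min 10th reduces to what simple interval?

minor 3rd

Subtracting seven from the interval number removes an octave: 10 − 7 = 3.
That makes a minor tenth a compound minor third — an octave plus a minor third.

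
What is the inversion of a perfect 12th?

First reduce the compound perfect twelfth to its simple form, a perfect fifth.
Inverted interval numbers add to nine, so a fifth pairs with a fourth (5 + 4 = 9).
And perfect stays perfect under inversion, so we get a perfect fourth.

perfect 4th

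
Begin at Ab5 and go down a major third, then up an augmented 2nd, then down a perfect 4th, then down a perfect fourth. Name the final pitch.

Ab5 down a major third → Fb5 (4 semitones).
Fb5 up an augmented second → G5 (3 semitones).
G5 down a perfect fourth → D5 (5 semitones).
A perfect fourth down from D5 is A4.

A4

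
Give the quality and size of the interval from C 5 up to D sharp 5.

C to D spans two letter names (C-D): a second.
A major second would be 2 semitones; C5 to D#5 is 3, one semitone wider, so the interval is augmented.

augmented second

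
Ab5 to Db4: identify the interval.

Descending from Ab5 to Db4 is the same interval as ascending Db4 to Ab5.
D to A spans five letter names (D-E-F-G-A), plus an octave — that makes it a twelfth of some quality.
Counting semitones, Db4→Ab5 is 19, which is the perfect twelfth.
(Equivalently, a compound perfect fifth: a perfect fifth plus an octave.)

perfect twelfth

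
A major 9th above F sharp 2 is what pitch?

G sharp 3

Counting two letter names plus an octave up from F lands on G.
A major ninth is 14 semitones; 14 semitones up from F#2 gives G#3.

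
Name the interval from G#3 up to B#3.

G to B spans three letter names (G-A-B), so the interval is some kind of third.
G#3 to B#3 is 4 semitones, matching the major third exactly, so the quality is major.

major third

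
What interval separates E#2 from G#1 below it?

major 6th

Descending from E#2 to G#1 is the same interval as ascending G#1 to E#2.
G to E spans six letter names (G-A-B-C-D-E) — that makes it a sixth of some quality.
Counting semitones, G#1→E#2 is 9, which is the major sixth.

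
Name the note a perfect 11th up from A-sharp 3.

D-sharp 5

The eleventh's letter: A up four letter names plus an octave → D.
A perfect eleventh spans 17 semitones, so from A#3 the target pitch is D#5.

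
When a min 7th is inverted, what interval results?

major 2nd

Interval numbers invert to sum to nine: 7 + 2 = 9, so a seventh inverts to a second.
The quality also flips — minor becomes major — giving a major second.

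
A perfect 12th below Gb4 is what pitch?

The twelfth's letter: G down five letter names plus an octave → C.
A perfect twelfth spans 19 semitones, so from Gb4 the target pitch is Cb3.

Cb3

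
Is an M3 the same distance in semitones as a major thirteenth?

No

4 semitones (major third) vs 21 semitones (major thirteenth): not equal.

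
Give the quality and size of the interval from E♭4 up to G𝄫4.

d3

E to G spans three letter names (E-F-G) — that makes it a third of some quality.
A major third would be 4 semitones; Eb4 to Gbb4 is 2, two semitones narrower, so the interval is diminished.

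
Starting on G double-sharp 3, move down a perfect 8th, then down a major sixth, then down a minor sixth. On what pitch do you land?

D double-sharp 1

Down a perfect octave from G##3: G##2 (12 semitones down).
A major sixth down from G##2 is B#1.
A minor sixth down from B#1 is D##1.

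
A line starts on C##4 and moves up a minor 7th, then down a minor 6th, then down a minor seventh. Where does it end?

E##3

Up a minor seventh from C##4: B#4 (10 semitones up).
Down a minor sixth from B#4: D##4 (8 semitones down).
A minor seventh down from D##4 is E##3.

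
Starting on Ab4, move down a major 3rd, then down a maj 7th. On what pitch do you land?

A major third down from Ab4 is Fb4.
Fb4 down a major seventh → Gbb3 (11 semitones).

Gbb3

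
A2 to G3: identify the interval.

minor 7th

A to G spans seven letter names (A-B-C-D-E-F-G) — that makes it a seventh of some quality.
At 10 semitones, A2→G3 falls one short of a major seventh: minor.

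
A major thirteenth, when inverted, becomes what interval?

First reduce the compound major thirteenth to its simple form, a major sixth.
Inverted interval numbers add to nine, so a sixth pairs with a third (6 + 3 = 9).
And major becomes minor under inversion, so we get a minor third.

minor 3rd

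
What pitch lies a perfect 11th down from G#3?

D#2

The eleventh's letter: G down four letter names plus an octave → D.
A perfect eleventh is 17 semitones; 17 semitones down from G#3 gives D#2.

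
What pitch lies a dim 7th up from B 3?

The seventh takes the letter from B up to A.
A diminished seventh is 9 semitones; 9 semitones up from B3 gives Ab4.

A-flat 4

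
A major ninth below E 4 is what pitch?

Two letters down from E (plus an octave) reaches D.
A major ninth spans 14 semitones, so from E4 the target pitch is D3.

D 3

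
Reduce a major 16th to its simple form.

M2

Take out 2 octaves (14 from the number): 16 − 14 = 2.
That makes a major sixteenth a compound major second — 2 octaves plus a major second.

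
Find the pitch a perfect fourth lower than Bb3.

F3

The fourth takes the letter from B down to F.
A perfect fourth is 5 semitones; 5 semitones down from Bb3 gives F3.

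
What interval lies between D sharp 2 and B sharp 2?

D to B spans six letter names (D-E-F-G-A-B): a sixth.
The major sixth spans 9 semitones, and D#2 to B#2 is exactly 9 semitones — so this is a major sixth.

major sixth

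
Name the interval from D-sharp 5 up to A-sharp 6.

D to A spans five letter names (D-E-F-G-A), plus an octave, so the interval is some kind of twelfth.
The perfect twelfth spans 19 semitones, and D#5 to A#6 is exactly 19 semitones — so this is a perfect twelfth.
(Equivalently, a compound perfect fifth: a perfect fifth plus an octave.)

perfect twelfth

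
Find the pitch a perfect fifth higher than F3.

C4

Five letter names up from F: C.
A perfect fifth is 7 semitones; 7 semitones up from F3 gives C4.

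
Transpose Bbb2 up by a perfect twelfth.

Fb4

The twelfth's letter: B up five letter names plus an octave → F.
A perfect twelfth spans 19 semitones, so from Bbb2 the target pitch is Fb4.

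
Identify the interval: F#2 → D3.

F to D spans six letter names (F-G-A-B-C-D), so the interval is some kind of sixth.
A major sixth would be 9 semitones, but F#2 to D3 is 8 — one semitone narrower, making it a minor sixth.

minor sixth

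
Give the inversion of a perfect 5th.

Inverted interval numbers add to nine, so a fifth pairs with a fourth (5 + 4 = 9).
The quality also flips — perfect stays perfect — giving a perfect fourth.

perfect 4th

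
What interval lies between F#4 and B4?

perfect 4th

F to B spans four letter names (F-G-A-B) — that makes it a fourth of some quality.
The perfect fourth spans 5 semitones, and F#4 to B4 is exactly 5 semitones — so this is a perfect fourth.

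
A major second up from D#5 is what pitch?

Two letter names up from D: E.
Moving 2 semitones up from D#5 (the size of a major second) reaches E#5.

E#5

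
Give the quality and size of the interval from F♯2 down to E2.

Descending from F#2 to E2 is the same interval as ascending E2 to F#2.
E to F spans two letter names (E-F) — that makes it a second of some quality.
The major second spans 2 semitones, and E2 to F#2 is exactly 2 semitones — so this is a major second.

M2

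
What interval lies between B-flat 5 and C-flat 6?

B to C spans two letter names (B-C): a second.
A major second would be 2 semitones, but Bb5 to Cb6 is 1 — one semitone narrower, making it a minor second.

minor 2nd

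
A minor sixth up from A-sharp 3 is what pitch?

F-sharp 4

Counting six letter names up from A lands on F.
A minor sixth is 8 semitones; 8 semitones up from A#3 gives F#4.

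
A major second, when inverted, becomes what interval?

The rule of nine gives the new number: 9 − 2 = 7, so a second becomes a seventh.
The quality also flips — major becomes minor — giving a minor seventh.

m7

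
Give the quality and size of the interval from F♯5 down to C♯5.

Descending from F#5 to C#5 is the same interval as ascending C#5 to F#5.
C to F spans four letter names (C-D-E-F): a fourth.
The perfect fourth spans 5 semitones, and C#5 to F#5 is exactly 5 semitones — so this is a perfect fourth.

P4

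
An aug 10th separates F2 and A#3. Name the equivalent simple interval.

augmented third

Each octave removed subtracts seven from the number: 10 − 7 = 3.
So an augmented tenth is an octave plus an augmented third. The quality is unchanged.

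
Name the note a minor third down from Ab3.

The third takes the letter from A down to F.
A minor third is 3 semitones; 3 semitones down from Ab3 gives F3.

F3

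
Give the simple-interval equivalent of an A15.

augmented 8th

Subtracting seven from the interval number removes an octave: 15 − 7 = 8.
That makes an augmented fifteenth a compound augmented octave — an octave plus an augmented octave.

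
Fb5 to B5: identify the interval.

doubly augmented 4th

F to B spans four letter names (F-G-A-B) — that makes it a fourth of some quality.
The perfect fourth is 5 semitones; here we have 7, two semitones wider: doubly augmented.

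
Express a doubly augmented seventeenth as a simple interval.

Each octave removed subtracts seven from the number: 17 − 14 = 3.
So a doubly augmented seventeenth is 2 octaves plus a doubly augmented third. The quality is unchanged.

doubly augmented third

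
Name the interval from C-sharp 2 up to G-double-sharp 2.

C to G spans five letter names (C-D-E-F-G), so the interval is some kind of fifth.
C#2 to G##2 spans 8 semitones — one semitone wider than the perfect fifth (7) — giving an augmented fifth.

augmented fifth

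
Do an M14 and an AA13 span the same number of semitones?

Yes

A major fourteenth spans 23 semitones, and a doubly augmented thirteenth also spans 23 semitones — they're enharmonic.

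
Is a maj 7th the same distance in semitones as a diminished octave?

A major seventh = 11 semitones = a diminished octave; enharmonically equal.

Yes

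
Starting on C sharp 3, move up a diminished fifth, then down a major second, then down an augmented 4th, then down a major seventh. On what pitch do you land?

Up a diminished fifth from C#3: G3 (6 semitones up).
A major second down from G3 is F3.
F3 down an augmented fourth → Cb3 (6 semitones).
Down a major seventh from Cb3: Dbb2 (11 semitones down).

D double-flat 2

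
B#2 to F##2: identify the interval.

Descending from B#2 to F##2 is the same interval as ascending F##2 to B#2.
F to B spans four letter names (F-G-A-B) — that makes it a fourth of some quality.
Counting semitones, F##2→B#2 is 5, which is the perfect fourth.

perfect fourth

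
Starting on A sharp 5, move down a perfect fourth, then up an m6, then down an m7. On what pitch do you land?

D sharp 5

A#5 down a perfect fourth → E#5 (5 semitones).
Up a minor sixth from E#5: C#6 (8 semitones up).
Down a minor seventh from C#6: D#5 (10 semitones down).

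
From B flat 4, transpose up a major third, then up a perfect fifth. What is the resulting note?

Bb4 up a major third → D5 (4 semitones).
D5 up a perfect fifth → A5 (7 semitones).

A 5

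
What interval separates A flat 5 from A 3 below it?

diminished 15th

Descending from Ab5 to A3 is the same interval as ascending A3 to Ab5.
A to A is the same letter name, plus 2 octaves — that makes it a fifteenth of some quality.
The perfect fifteenth is 24 semitones; here we have 23, one semitone narrower: diminished.
(Equivalently, a compound diminished octave: a diminished octave plus an octave.)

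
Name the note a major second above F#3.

Counting two letter names up from F lands on G.
A major second is 2 semitones; 2 semitones up from F#3 gives G#3.

G#3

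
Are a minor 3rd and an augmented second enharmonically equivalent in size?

Yes

A minor third spans 3 semitones, and an augmented second also spans 3 semitones — they're enharmonic.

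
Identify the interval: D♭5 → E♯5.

D to E spans two letter names (D-E), so the interval is some kind of second.
A major second would be 2 semitones; Db5 to E#5 is 4, two semitones wider, so the interval is doubly augmented.

AA2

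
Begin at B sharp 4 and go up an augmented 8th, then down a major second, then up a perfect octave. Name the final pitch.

A double-sharp 6

An augmented octave up from B#4 is B##5.
B##5 down a major second → A##5 (2 semitones).
A perfect octave up from A##5 is A##6.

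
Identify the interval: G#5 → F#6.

G to F spans seven letter names (G-A-B-C-D-E-F): a seventh.
At 10 semitones, G#5→F#6 falls one short of a major seventh: minor.

minor 7th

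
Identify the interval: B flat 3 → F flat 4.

diminished 5th

B to F spans five letter names (B-C-D-E-F), so the interval is some kind of fifth.
The perfect fifth is 7 semitones; here we have 6, one semitone narrower: diminished.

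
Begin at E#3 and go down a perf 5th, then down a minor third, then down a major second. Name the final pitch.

Down a perfect fifth from E#3: A#2 (7 semitones down).
Down a minor third from A#2: F##2 (3 semitones down).
F##2 down a major second → E#2 (2 semitones).

E#2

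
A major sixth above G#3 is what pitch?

E#4

The sixth takes the letter from G up to E.
A major sixth spans 9 semitones, so from G#3 the target pitch is E#4.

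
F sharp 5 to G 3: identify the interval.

major 14th

Descending from F#5 to G3 is the same interval as ascending G3 to F#5.
G to F spans seven letter names (G-A-B-C-D-E-F), plus an octave — that makes it a fourteenth of some quality.
G3 to F#5 is 23 semitones, matching the major fourteenth exactly, so the quality is major.
(Equivalently, a compound major seventh: a major seventh plus an octave.)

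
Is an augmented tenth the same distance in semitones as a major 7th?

No

An augmented tenth is 17 semitones but a major seventh is 11 semitones — different sizes.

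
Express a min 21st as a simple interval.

minor 7th

Each octave removed subtracts seven from the number: 21 − 14 = 7.
Quality carries through unchanged, so the simple form is a minor seventh.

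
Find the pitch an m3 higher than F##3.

A#3

The third takes the letter from F up to A.
A minor third is 3 semitones; 3 semitones up from F##3 gives A#3.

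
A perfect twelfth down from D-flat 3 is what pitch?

G-flat 1

Five letters down from D (plus an octave) reaches G.
A perfect twelfth is 19 semitones; 19 semitones down from Db3 gives Gb1.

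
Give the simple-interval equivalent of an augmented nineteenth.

augmented fifth

Take out 2 octaves (14 from the number): 19 − 14 = 5.
That makes an augmented nineteenth a compound augmented fifth — 2 octaves plus an augmented fifth.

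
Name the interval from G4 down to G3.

P8

Descending from G4 to G3 is the same interval as ascending G3 to G4.
G to G is the same letter name, plus an octave: an octave.
Counting semitones, G3→G4 is 12, which is the perfect octave.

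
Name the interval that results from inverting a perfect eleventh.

First reduce the compound perfect eleventh to its simple form, a perfect fourth.
Inverted interval numbers add to nine, so a fourth pairs with a fifth (4 + 5 = 9).
And perfect stays perfect under inversion, so we get a perfect fifth.

perfect fifth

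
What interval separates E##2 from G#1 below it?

augmented sixth

Descending from E##2 to G#1 is the same interval as ascending G#1 to E##2.
G to E spans six letter names (G-A-B-C-D-E): a sixth.
G#1 to E##2 spans 10 semitones — one semitone wider than the major sixth (9) — giving an augmented sixth.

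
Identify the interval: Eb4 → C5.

major sixth

E to C spans six letter names (E-F-G-A-B-C), so the interval is some kind of sixth.
Eb4 to C5 is 9 semitones, matching the major sixth exactly, so the quality is major.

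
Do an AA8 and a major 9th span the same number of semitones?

Both span 14 semitones: a doubly augmented octave and a major ninth are the same chromatic distance.

Yes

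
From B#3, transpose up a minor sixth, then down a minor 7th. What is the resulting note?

A#3

A minor sixth up from B#3 is G#4.
A minor seventh down from G#4 is A#3.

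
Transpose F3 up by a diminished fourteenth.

Seven letters up from F (plus an octave) reaches E.
A diminished fourteenth is 21 semitones; 21 semitones up from F3 gives Ebb5.

Ebb5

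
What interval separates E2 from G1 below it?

major 6th

Descending from E2 to G1 is the same interval as ascending G1 to E2.
G to E spans six letter names (G-A-B-C-D-E) — that makes it a sixth of some quality.
The major sixth spans 9 semitones, and G1 to E2 is exactly 9 semitones — so this is a major sixth.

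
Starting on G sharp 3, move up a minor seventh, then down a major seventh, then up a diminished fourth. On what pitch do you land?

C flat 4

G#3 up a minor seventh → F#4 (10 semitones).
A major seventh down from F#4 is G3.
A diminished fourth up from G3 is Cb4.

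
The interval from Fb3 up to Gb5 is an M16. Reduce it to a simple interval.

M2

Subtracting seven from the interval number removes an octave: 16 − 14 = 2.
That makes a major sixteenth a compound major second — 2 octaves plus a major second.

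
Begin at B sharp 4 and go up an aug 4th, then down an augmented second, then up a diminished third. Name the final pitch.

An augmented fourth up from B#4 is E##5.
An augmented second down from E##5 is D#5.
A diminished third up from D#5 is F5.

F 5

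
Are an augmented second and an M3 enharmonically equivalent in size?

An augmented second spans 3 semitones; a major third spans 4 semitones. They differ by 1.

No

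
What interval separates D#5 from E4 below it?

major seventh

Descending from D#5 to E4 is the same interval as ascending E4 to D#5.
E to D spans seven letter names (E-F-G-A-B-C-D): a seventh.
The major seventh spans 11 semitones, and E4 to D#5 is exactly 11 semitones — so this is a major seventh.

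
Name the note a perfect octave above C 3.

C 4

An octave keeps the letter name C, an octave up from C.
A perfect octave spans 12 semitones, so from C3 the target pitch is C4.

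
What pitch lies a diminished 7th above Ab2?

The seventh takes the letter from A up to G.
Moving 9 semitones up from Ab2 (the size of a diminished seventh) reaches Gbb3.

Gbb3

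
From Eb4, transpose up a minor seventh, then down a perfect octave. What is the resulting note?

Eb4 up a minor seventh → Db5 (10 semitones).
Down a perfect octave from Db5: Db4 (12 semitones down).

Db4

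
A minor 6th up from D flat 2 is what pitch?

Six letter names up from D: B.
A minor sixth spans 8 semitones, so from Db2 the target pitch is Bbb2.

B double-flat 2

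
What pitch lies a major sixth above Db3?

Bb3

The sixth takes the letter from D up to B.
A major sixth spans 9 semitones, so from Db3 the target pitch is Bb3.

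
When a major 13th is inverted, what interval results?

First reduce the compound major thirteenth to its simple form, a major sixth.
Interval numbers invert to sum to nine: 6 + 3 = 9, so a sixth inverts to a third.
And major becomes minor under inversion, so we get a minor third.

minor third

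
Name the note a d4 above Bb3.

Ebb4

Counting four letter names up from B lands on E.
A diminished fourth is 4 semitones; 4 semitones up from Bb3 gives Ebb4.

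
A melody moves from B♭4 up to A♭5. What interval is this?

minor seventh

B to A spans seven letter names (B-C-D-E-F-G-A), so the interval is some kind of seventh.
Bb4 to Ab5 is 10 semitones, a half step short of the major seventh (11), so this is minor.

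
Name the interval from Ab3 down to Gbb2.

Descending from Ab3 to Gbb2 is the same interval as ascending Gbb2 to Ab3.
G to A spans two letter names (G-A), plus an octave, so the interval is some kind of ninth.
The major ninth is 14 semitones; here we have 15, one semitone wider: augmented.
(Equivalently, a compound augmented second: an augmented second plus an octave.)

augmented ninth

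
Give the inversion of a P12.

First reduce the compound perfect twelfth to its simple form, a perfect fifth.
The rule of nine gives the new number: 9 − 5 = 4, so a fifth becomes a fourth.
The quality also flips — perfect stays perfect — giving a perfect fourth.

perfect fourth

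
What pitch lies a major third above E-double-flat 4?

G-flat 4

Counting three letter names up from E lands on G.
A major third spans 4 semitones, so from Ebb4 the target pitch is Gb4.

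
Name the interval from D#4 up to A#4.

D to A spans five letter names (D-E-F-G-A): a fifth.
Counting semitones, D#4→A#4 is 7, which is the perfect fifth.

perfect fifth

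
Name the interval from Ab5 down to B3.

Descending from Ab5 to B3 is the same interval as ascending B3 to Ab5.
B to A spans seven letter names (B-C-D-E-F-G-A), plus an octave, so the interval is some kind of fourteenth.
B3 to Ab5 spans 21 semitones — two semitones narrower than the major fourteenth (23) — giving a diminished fourteenth.
(Equivalently, a compound diminished seventh: a diminished seventh plus an octave.)

diminished 14th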